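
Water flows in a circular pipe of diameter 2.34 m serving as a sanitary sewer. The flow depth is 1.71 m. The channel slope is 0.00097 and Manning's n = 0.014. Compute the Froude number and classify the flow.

For a circular section of diameter D = 2.34 m at depth y = 1.71 m, the central angle is θ = 2 arccos(1 − 2y/D) = 4.101 rad. Then A = (D²/8)(θ − sin θ) = 3.367 m² and P = Dθ/2 = 4.798 m.
Hydraulic radius R = A/P = 3.367/4.798 = 0.7018 m.
V = (1/n) R^(2/3) √S = (1/0.014) × 0.7018^(2/3) × √0.00097 = 1.757 m/s. Hydraulic depth D_h = A/T = 3.367/2.076 = 1.622 m.
Froude number Fr = V/√(g·D_h) = 1.757/√(9.81×1.622) = 0.44, which is less than 1, so the flow is subcritical.

subcritical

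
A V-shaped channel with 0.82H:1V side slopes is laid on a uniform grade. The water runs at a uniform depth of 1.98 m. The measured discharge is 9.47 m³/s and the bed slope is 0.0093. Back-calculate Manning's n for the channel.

n = 0.024

For a triangular section with side slope z = 0.82: A = zy² = 0.82×1.98² = 3.215 m²; P = 2y√(1+z²) = 2×1.98×1.293 = 5.121 m.
Hydraulic radius R = A/P = 3.215/5.121 = 0.6277 m.
Rearranging Manning's equation: n = (1/Q) A R^(2/3) S^(1/2) = (1/9.47) × 3.215 × 0.6277^(2/3) × √0.0093 = 0.024.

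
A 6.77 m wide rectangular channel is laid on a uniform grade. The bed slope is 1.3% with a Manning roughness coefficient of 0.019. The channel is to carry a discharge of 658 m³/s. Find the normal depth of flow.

y_n = 8.91 m

Manning's equation rearranged: A R^(2/3) = nQ / (1·√S) = 0.019 × 658 / (√0.013) = 109.6.
At y = 11.1 m: A R^(2/3) = 141.9 — high.
At y = 7.78 m: A R^(2/3) = 93.33 — low.
At y = 8.91 m: A R^(2/3) = 109.7 — ≈ 109.6.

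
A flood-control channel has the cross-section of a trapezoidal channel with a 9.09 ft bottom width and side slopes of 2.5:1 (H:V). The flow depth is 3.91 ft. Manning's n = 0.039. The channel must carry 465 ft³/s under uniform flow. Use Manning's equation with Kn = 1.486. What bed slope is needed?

With bottom width b = 9.09 ft and side slope z = 2.5: A = (b + zy)y = (9.09 + 2.5×3.91)×3.91 = 73.76 ft²; P = b + 2y√(1+z²) = 9.09 + 2×3.91×2.693 = 30.15 ft.
Hydraulic radius R = A/P = 73.76/30.15 = 2.447 ft.
From Manning's equation, S = [nQ / (1.486 A R^(2/3))]² = [0.039 × 465 / (1.486 × 73.76 × 2.447^(2/3))]² = 0.0083.

S = 0.0083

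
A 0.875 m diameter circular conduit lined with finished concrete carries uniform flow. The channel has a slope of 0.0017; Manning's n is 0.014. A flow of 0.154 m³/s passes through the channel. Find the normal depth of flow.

y_n = 0.292 m

Manning's equation rearranged: A R^(2/3) = nQ / (1·√S) = 0.014 × 0.154 / (√0.0017) = 0.05229.
At y = 0.338 m: A R^(2/3) = 0.069 — high.
At y = 0.201 m: A R^(2/3) = 0.02527 — low.
At y = 0.292 m: A R^(2/3) = 0.05245 — ≈ 0.05229.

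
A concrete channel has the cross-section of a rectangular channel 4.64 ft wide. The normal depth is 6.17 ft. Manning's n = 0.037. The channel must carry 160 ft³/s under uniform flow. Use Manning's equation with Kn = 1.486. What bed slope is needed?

Flow area A = b·y = 4.64 × 6.17 = 28.63 ft². Wetted perimeter P = b + 2y = 4.64 + 2×6.17 = 16.98 ft.
Hydraulic radius R = A/P = 28.63/16.98 = 1.686 ft.
From Manning's equation, S = [nQ / (1.486 A R^(2/3))]² = [0.037 × 160 / (1.486 × 28.63 × 1.686^(2/3))]² = 0.00965.

S = 0.00965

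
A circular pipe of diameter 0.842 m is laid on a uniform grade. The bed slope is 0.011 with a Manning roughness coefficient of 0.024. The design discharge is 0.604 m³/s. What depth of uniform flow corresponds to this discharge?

y_n = 0.52 m

Manning's equation rearranged: A R^(2/3) = nQ / (1·√S) = 0.024 × 0.604 / (√0.011) = 0.1382.
Trying y = 0.662 m: A R^(2/3) = 0.1893 — high.
Trying y = 0.52 m: A R^(2/3) = 0.1383 — matches.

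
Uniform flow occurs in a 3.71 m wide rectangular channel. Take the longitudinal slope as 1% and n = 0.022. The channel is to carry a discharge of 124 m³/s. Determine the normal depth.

Manning's equation rearranged: A R^(2/3) = nQ / (1·√S) = 0.022 × 124 / (√0.01) = 27.28.
At y = 5.25 m: A R^(2/3) = 24.03 — short.
At y = 6.76 m: A R^(2/3) = 32.21 — over.
At y = 5.85 m: A R^(2/3) = 27.27 — ≈ 27.28.

y_n = 5.85 m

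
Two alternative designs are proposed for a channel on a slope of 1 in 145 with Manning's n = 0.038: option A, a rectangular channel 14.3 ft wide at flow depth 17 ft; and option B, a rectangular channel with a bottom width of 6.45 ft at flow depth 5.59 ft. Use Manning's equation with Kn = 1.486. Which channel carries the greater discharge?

channel A

Channel A: Flow area A = b·y = 14.3 × 17 = 243.1 ft². Wetted perimeter P = b + 2y = 14.3 + 2×17 = 48.3 ft. Hydraulic radius R = A/P = 243.1/48.3 = 5.033 ft. Q_A = (1.486/0.038)·243.1·5.033^(2/3)·√0.006897 = 2319 ft³/s.
Channel B: Flow area A = b·y = 6.45 × 5.59 = 36.06 ft². Wetted perimeter P = b + 2y = 6.45 + 2×5.59 = 17.63 ft. Hydraulic radius R = A/P = 36.06/17.63 = 2.045 ft. Q_B = (1.486/0.038)·36.06·2.045^(2/3)·√0.006897 = 188.7 ft³/s.
Q_A = 2319 ft³/s vs Q_B = 188.7 ft³/s, so channel A carries more.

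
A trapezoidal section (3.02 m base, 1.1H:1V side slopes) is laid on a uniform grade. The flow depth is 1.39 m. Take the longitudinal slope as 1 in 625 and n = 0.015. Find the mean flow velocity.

With bottom width b = 3.02 m and side slope z = 1.1: A = (b + zy)y = (3.02 + 1.1×1.39)×1.39 = 6.323 m²; P = b + 2y√(1+z²) = 3.02 + 2×1.39×1.487 = 7.153 m.
Hydraulic radius R = A/P = 6.323/7.153 = 0.884 m.
From Manning's equation, V = (1/n) R^(2/3) S^(1/2) = (1/0.015) × 0.884^(2/3) × 0.0016^(1/2) = 2.46 m/s.

V = 2.46 m/s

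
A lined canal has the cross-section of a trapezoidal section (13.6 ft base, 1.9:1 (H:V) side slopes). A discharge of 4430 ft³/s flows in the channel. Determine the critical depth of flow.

At critical depth, Q² T / (g A³) = 1, i.e. A³/T = Q²/g = 4430²/32.2 = 609500.
Trying y = 11.6 ft: A³/T = 1225000 — too large.
Trying y = 7.12 ft: A³/T = 177200 — too small.
Trying y = 9.76 ft: A³/T = 609200 — close enough.

y_c = 9.76 ft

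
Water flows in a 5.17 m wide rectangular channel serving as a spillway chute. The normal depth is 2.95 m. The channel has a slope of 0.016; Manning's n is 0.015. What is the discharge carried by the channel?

Q = 159 m³/s

Flow area A = b·y = 5.17 × 2.95 = 15.25 m². Wetted perimeter P = b + 2y = 5.17 + 2×2.95 = 11.07 m.
Hydraulic radius R = A/P = 15.25/11.07 = 1.378 m.
Manning's equation: Q = (1/n) A R^(2/3) S^(1/2) = (1/0.015) × 15.25 × 1.378^(2/3) × 0.016^(1/2) = 159 m³/s.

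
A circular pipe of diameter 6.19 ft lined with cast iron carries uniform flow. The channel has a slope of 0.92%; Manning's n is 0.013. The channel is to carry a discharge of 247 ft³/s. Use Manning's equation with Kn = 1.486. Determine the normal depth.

Manning's equation rearranged: A R^(2/3) = nQ / (1.486·√S) = 0.013 × 247 / (1.486 × √0.0092) = 22.53.
Try y = 4.06 ft: A R^(2/3) = 30.85 — over.
Try y = 3.31 ft: A R^(2/3) = 22.52 — ≈ 22.53.

y_n = 3.31 ft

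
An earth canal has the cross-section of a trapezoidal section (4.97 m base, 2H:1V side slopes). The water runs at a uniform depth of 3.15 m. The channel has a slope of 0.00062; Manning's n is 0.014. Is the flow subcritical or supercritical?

subcritical

With bottom width b = 4.97 m and side slope z = 2: A = (b + zy)y = (4.97 + 2×3.15)×3.15 = 35.5 m²; P = b + 2y√(1+z²) = 4.97 + 2×3.15×2.236 = 19.06 m.
Hydraulic radius R = A/P = 35.5/19.06 = 1.863 m.
V = (1/n) R^(2/3) √S = (1/0.014) × 1.863^(2/3) × √0.00062 = 2.693 m/s. Hydraulic depth D_h = A/T = 35.5/17.57 = 2.021 m.
Froude number Fr = V/√(g·D_h) = 2.693/√(9.81×2.021) = 0.605, which is less than 1, so the flow is subcritical.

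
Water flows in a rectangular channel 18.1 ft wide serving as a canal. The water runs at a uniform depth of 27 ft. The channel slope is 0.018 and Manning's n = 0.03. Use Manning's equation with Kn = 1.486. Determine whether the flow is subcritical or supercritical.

subcritical

Flow area A = b·y = 18.1 × 27 = 488.7 ft². Wetted perimeter P = b + 2y = 18.1 + 2×27 = 72.1 ft.
Hydraulic radius R = A/P = 488.7/72.1 = 6.778 ft.
V = (1.486/n) R^(2/3) √S = (1.486/0.03) × 6.778^(2/3) × √0.018 = 23.8 ft/s. Hydraulic depth D_h = A/T = 488.7/18.1 = 27 ft.
Froude number Fr = V/√(g·D_h) = 23.8/√(32.2×27) = 0.807, which is less than 1, so the flow is subcritical.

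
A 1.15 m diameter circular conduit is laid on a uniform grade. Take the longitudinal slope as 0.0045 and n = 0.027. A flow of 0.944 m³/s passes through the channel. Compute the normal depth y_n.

Manning's equation rearranged: A R^(2/3) = nQ / (1·√S) = 0.027 × 0.944 / (√0.0045) = 0.38.
At y = 0.569 m: A R^(2/3) = 0.2222 — too small.
At y = 0.807 m: A R^(2/3) = 0.38 — matches.

y_n = 0.807 m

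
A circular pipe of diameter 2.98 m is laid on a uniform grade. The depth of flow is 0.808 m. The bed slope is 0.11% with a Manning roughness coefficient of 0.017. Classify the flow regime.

For a circular section of diameter D = 2.98 m at depth y = 0.808 m, the central angle is θ = 2 arccos(1 − 2y/D) = 2.191 rad. Then A = (D²/8)(θ − sin θ) = 1.528 m² and P = Dθ/2 = 3.264 m.
Hydraulic radius R = A/P = 1.528/3.264 = 0.4682 m.
V = (1/n) R^(2/3) √S = (1/0.017) × 0.4682^(2/3) × √0.0011 = 1.176 m/s. Hydraulic depth D_h = A/T = 1.528/2.65 = 0.5768 m.
Froude number Fr = V/√(g·D_h) = 1.176/√(9.81×0.5768) = 0.495, which is less than 1, so the flow is subcritical.

subcritical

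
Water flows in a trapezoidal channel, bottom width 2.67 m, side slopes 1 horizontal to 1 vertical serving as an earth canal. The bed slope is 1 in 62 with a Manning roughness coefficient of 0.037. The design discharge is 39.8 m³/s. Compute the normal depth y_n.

y_n = 2.15 m

Manning's equation rearranged: A R^(2/3) = nQ / (1·√S) = 0.037 × 39.8 / (√0.01613) = 11.6.
Try y = 1.57 m: A R^(2/3) = 6.37 — low.
Try y = 2.43 m: A R^(2/3) = 14.75 — high.
Try y = 2.15 m: A R^(2/3) = 11.6 — ≈ 11.6.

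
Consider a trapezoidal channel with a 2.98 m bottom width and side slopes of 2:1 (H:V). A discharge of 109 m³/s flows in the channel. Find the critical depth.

y_c = 2.95 m

At critical depth, Q² T / (g A³) = 1, i.e. A³/T = Q²/g = 109²/9.81 = 1211.
Try y = 2.54 m: A³/T = 653 — low.
Try y = 3.55 m: A³/T = 2667 — high.
Try y = 2.95 m: A³/T = 1216 — ≈ 1211.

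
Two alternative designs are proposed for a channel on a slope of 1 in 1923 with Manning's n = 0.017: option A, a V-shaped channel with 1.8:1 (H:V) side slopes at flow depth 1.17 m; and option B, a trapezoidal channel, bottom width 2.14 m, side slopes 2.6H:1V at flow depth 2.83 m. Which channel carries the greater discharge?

Channel A: For a triangular section with side slope z = 1.8: A = zy² = 1.8×1.17² = 2.464 m²; P = 2y√(1+z²) = 2×1.17×2.059 = 4.818 m. Hydraulic radius R = A/P = 2.464/4.818 = 0.5114 m. Q_A = (1/0.017)·2.464·0.5114^(2/3)·√0.00052 = 2.114 m³/s.
Channel B: With bottom width b = 2.14 m and side slope z = 2.6: A = (b + zy)y = (2.14 + 2.6×2.83)×2.83 = 26.88 m²; P = b + 2y√(1+z²) = 2.14 + 2×2.83×2.786 = 17.91 m. Hydraulic radius R = A/P = 26.88/17.91 = 1.501 m. Q_B = (1/0.017)·26.88·1.501^(2/3)·√0.00052 = 47.27 m³/s.
Q_A = 2.114 m³/s vs Q_B = 47.27 m³/s, so channel B carries more.

channel B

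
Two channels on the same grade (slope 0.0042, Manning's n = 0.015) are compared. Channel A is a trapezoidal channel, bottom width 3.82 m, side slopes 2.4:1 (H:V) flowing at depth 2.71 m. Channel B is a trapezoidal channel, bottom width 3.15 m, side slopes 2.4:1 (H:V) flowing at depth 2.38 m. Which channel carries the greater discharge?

Channel A: With bottom width b = 3.82 m and side slope z = 2.4: A = (b + zy)y = (3.82 + 2.4×2.71)×2.71 = 27.98 m²; P = b + 2y√(1+z²) = 3.82 + 2×2.71×2.6 = 17.91 m. Hydraulic radius R = A/P = 27.98/17.91 = 1.562 m. Q_A = (1/0.015)·27.98·1.562^(2/3)·√0.0042 = 162.7 m³/s.
Channel B: With bottom width b = 3.15 m and side slope z = 2.4: A = (b + zy)y = (3.15 + 2.4×2.38)×2.38 = 21.09 m²; P = b + 2y√(1+z²) = 3.15 + 2×2.38×2.6 = 15.53 m. Hydraulic radius R = A/P = 21.09/15.53 = 1.358 m. Q_B = (1/0.015)·21.09·1.358^(2/3)·√0.0042 = 111.8 m³/s.
Q_A = 162.7 m³/s vs Q_B = 111.8 m³/s, so channel A carries more.

channel A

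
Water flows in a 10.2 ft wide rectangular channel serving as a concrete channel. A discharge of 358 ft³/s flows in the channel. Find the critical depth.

y_c = 3.37 ft

For a rectangular channel, critical depth y_c = (q²/g)^(1/3) where q = Q/b = 358/10.2 = 35.1 ft²/s.
So y_c = (35.1²/32.2)^(1/3) = 3.37 ft.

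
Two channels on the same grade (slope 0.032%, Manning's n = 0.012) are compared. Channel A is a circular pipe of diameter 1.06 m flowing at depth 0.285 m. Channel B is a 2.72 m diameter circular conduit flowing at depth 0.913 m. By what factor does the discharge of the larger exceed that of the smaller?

19

Channel A: For a circular section of diameter D = 1.06 m at depth y = 0.285 m, the central angle is θ = 2 arccos(1 − 2y/D) = 2.18 rad. Then A = (D²/8)(θ − sin θ) = 0.1911 m² and P = Dθ/2 = 1.156 m. Hydraulic radius R = A/P = 0.1911/1.156 = 0.1654 m. Q_A = (1/0.012)·0.1911·0.1654^(2/3)·√0.00032 = 0.08583 m³/s.
Channel B: For a circular section of diameter D = 2.72 m at depth y = 0.913 m, the central angle is θ = 2 arccos(1 − 2y/D) = 2.472 rad. Then A = (D²/8)(θ − sin θ) = 1.712 m² and P = Dθ/2 = 3.362 m. Hydraulic radius R = A/P = 1.712/3.362 = 0.5092 m. Q_B = (1/0.012)·1.712·0.5092^(2/3)·√0.00032 = 1.627 m³/s.
The larger discharge is 1.627 m³/s and the smaller is 0.08583 m³/s; the ratio is 19.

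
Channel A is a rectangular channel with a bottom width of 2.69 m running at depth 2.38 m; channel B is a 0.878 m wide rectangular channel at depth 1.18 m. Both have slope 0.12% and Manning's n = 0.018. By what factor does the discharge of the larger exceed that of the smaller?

Channel A: Flow area A = b·y = 2.69 × 2.38 = 6.402 m². Wetted perimeter P = b + 2y = 2.69 + 2×2.38 = 7.45 m. Hydraulic radius R = A/P = 6.402/7.45 = 0.8594 m. Q_A = (1/0.018)·6.402·0.8594^(2/3)·√0.0012 = 11.14 m³/s.
Channel B: Flow area A = b·y = 0.878 × 1.18 = 1.036 m². Wetted perimeter P = b + 2y = 0.878 + 2×1.18 = 3.238 m. Hydraulic radius R = A/P = 1.036/3.238 = 0.32 m. Q_B = (1/0.018)·1.036·0.32^(2/3)·√0.0012 = 0.9327 m³/s.
The larger discharge is 11.14 m³/s and the smaller is 0.9327 m³/s; the ratio is 11.9.

11.9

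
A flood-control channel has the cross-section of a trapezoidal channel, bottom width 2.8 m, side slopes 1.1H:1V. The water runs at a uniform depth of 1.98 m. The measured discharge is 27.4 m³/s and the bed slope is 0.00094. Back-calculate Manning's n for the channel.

n = 0.012

With bottom width b = 2.8 m and side slope z = 1.1: A = (b + zy)y = (2.8 + 1.1×1.98)×1.98 = 9.856 m²; P = b + 2y√(1+z²) = 2.8 + 2×1.98×1.487 = 8.687 m.
Hydraulic radius R = A/P = 9.856/8.687 = 1.135 m.
Rearranging Manning's equation: n = (1/Q) A R^(2/3) S^(1/2) = (1/27.4) × 9.856 × 1.135^(2/3) × √0.00094 = 0.012.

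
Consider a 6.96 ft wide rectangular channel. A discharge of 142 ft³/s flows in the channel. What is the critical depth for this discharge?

y_c = 2.35 ft

For a rectangular channel, critical depth y_c = (q²/g)^(1/3) where q = Q/b = 142/6.96 = 20.4 ft²/s.
So y_c = (20.4²/32.2)^(1/3) = 2.35 ft.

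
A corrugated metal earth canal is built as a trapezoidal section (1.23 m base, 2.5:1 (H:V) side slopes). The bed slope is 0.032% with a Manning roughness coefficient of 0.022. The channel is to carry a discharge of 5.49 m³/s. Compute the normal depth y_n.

Manning's equation rearranged: A R^(2/3) = nQ / (1·√S) = 0.022 × 5.49 / (√0.00032) = 6.752.
Try y = 1.25 m: A R^(2/3) = 4.225 — low.
Try y = 1.78 m: A R^(2/3) = 9.666 — high.
Try y = 1.53 m: A R^(2/3) = 6.758 — close enough.

y_n = 1.53 m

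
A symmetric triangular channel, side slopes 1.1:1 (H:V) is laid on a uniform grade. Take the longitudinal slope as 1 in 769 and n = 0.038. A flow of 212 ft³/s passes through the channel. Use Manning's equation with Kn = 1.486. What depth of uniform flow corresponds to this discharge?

y_n = 8.11 ft

Manning's equation rearranged: A R^(2/3) = nQ / (1.486·√S) = 0.038 × 212 / (1.486 × √0.0013) = 150.3.
Trying y = 8.87 ft: A R^(2/3) = 191.1 — over.
Trying y = 8.11 ft: A R^(2/3) = 150.5 — close enough.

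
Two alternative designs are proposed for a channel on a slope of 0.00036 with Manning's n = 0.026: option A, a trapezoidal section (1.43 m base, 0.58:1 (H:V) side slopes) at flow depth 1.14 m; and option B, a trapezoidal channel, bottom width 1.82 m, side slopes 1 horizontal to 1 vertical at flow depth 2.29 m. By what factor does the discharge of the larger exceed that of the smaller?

Channel A: With bottom width b = 1.43 m and side slope z = 0.58: A = (b + zy)y = (1.43 + 0.58×1.14)×1.14 = 2.384 m²; P = b + 2y√(1+z²) = 1.43 + 2×1.14×1.156 = 4.066 m. Hydraulic radius R = A/P = 2.384/4.066 = 0.5864 m. Q_A = (1/0.026)·2.384·0.5864^(2/3)·√0.00036 = 1.219 m³/s.
Channel B: With bottom width b = 1.82 m and side slope z = 1: A = (b + zy)y = (1.82 + 1×2.29)×2.29 = 9.412 m²; P = b + 2y√(1+z²) = 1.82 + 2×2.29×1.414 = 8.297 m. Hydraulic radius R = A/P = 9.412/8.297 = 1.134 m. Q_B = (1/0.026)·9.412·1.134^(2/3)·√0.00036 = 7.471 m³/s.
The larger discharge is 7.471 m³/s and the smaller is 1.219 m³/s; the ratio is 6.13.

6.13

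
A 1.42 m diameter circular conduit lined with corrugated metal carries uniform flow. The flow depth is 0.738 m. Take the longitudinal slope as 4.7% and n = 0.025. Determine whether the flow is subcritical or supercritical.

supercritical

For a circular section of diameter D = 1.42 m at depth y = 0.738 m, the central angle is θ = 2 arccos(1 − 2y/D) = 3.22 rad. Then A = (D²/8)(θ − sin θ) = 0.8316 m² and P = Dθ/2 = 2.287 m.
Hydraulic radius R = A/P = 0.8316/2.287 = 0.3637 m.
V = (1/n) R^(2/3) √S = (1/0.025) × 0.3637^(2/3) × √0.047 = 4.418 m/s. Hydraulic depth D_h = A/T = 0.8316/1.419 = 0.5861 m.
Froude number Fr = V/√(g·D_h) = 4.418/√(9.81×0.5861) = 1.84, which is greater than 1, so the flow is supercritical.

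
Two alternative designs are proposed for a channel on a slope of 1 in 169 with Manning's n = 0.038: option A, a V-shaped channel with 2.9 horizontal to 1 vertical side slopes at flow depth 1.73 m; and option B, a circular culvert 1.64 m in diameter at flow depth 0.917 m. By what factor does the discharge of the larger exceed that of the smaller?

10.8

Channel A: For a triangular section with side slope z = 2.9: A = zy² = 2.9×1.73² = 8.679 m²; P = 2y√(1+z²) = 2×1.73×3.068 = 10.61 m. Hydraulic radius R = A/P = 8.679/10.61 = 0.8177 m. Q_A = (1/0.038)·8.679·0.8177^(2/3)·√0.005917 = 15.36 m³/s.
Channel B: For a circular section of diameter D = 1.64 m at depth y = 0.917 m, the central angle is θ = 2 arccos(1 − 2y/D) = 3.379 rad. Then A = (D²/8)(θ − sin θ) = 1.215 m² and P = Dθ/2 = 2.771 m. Hydraulic radius R = A/P = 1.215/2.771 = 0.4385 m. Q_B = (1/0.038)·1.215·0.4385^(2/3)·√0.005917 = 1.42 m³/s.
The larger discharge is 15.36 m³/s and the smaller is 1.42 m³/s; the ratio is 10.8.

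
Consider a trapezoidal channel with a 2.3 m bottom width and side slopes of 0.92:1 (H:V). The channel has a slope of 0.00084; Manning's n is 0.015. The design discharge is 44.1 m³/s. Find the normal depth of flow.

Manning's equation rearranged: A R^(2/3) = nQ / (1·√S) = 0.015 × 44.1 / (√0.00084) = 22.82.
Trying y = 4.13 m: A R^(2/3) = 38.14 — over.
Trying y = 2.78 m: A R^(2/3) = 16.66 — short.
Trying y = 3.24 m: A R^(2/3) = 22.82 — close enough.

y_n = 3.24 m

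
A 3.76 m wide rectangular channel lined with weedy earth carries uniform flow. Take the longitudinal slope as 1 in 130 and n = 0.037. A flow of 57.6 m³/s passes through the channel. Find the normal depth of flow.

Manning's equation rearranged: A R^(2/3) = nQ / (1·√S) = 0.037 × 57.6 / (√0.007692) = 24.3.
Trying y = 6.65 m: A R^(2/3) = 32.26 — over.
Trying y = 4.04 m: A R^(2/3) = 17.94 — short.
Trying y = 5.21 m: A R^(2/3) = 24.3 — close enough.

y_n = 5.21 m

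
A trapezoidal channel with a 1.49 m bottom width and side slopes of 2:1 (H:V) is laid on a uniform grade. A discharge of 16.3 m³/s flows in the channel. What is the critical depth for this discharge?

y_c = 1.36 m

At critical depth, Q² T / (g A³) = 1, i.e. A³/T = Q²/g = 16.3²/9.81 = 27.08.
Trying y = 1.58 m: A³/T = 50.78 — too large.
Trying y = 0.947 m: A³/T = 6.236 — too small.
Trying y = 1.36 m: A³/T = 27.09 — close enough.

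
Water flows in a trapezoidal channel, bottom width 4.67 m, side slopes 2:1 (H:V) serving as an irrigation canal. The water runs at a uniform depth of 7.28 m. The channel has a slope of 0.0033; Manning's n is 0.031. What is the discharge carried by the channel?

With bottom width b = 4.67 m and side slope z = 2: A = (b + zy)y = (4.67 + 2×7.28)×7.28 = 140 m²; P = b + 2y√(1+z²) = 4.67 + 2×7.28×2.236 = 37.23 m.
Hydraulic radius R = A/P = 140/37.23 = 3.761 m.
Manning's equation: Q = (1/n) A R^(2/3) S^(1/2) = (1/0.031) × 140 × 3.761^(2/3) × 0.0033^(1/2) = 627 m³/s.

Q = 627 m³/s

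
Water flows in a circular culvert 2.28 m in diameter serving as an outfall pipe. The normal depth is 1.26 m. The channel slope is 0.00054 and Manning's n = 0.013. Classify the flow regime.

For a circular section of diameter D = 2.28 m at depth y = 1.26 m, the central angle is θ = 2 arccos(1 − 2y/D) = 3.353 rad. Then A = (D²/8)(θ − sin θ) = 2.315 m² and P = Dθ/2 = 3.822 m.
Hydraulic radius R = A/P = 2.315/3.822 = 0.6056 m.
V = (1/n) R^(2/3) √S = (1/0.013) × 0.6056^(2/3) × √0.00054 = 1.28 m/s. Hydraulic depth D_h = A/T = 2.315/2.267 = 1.021 m.
Froude number Fr = V/√(g·D_h) = 1.28/√(9.81×1.021) = 0.404, which is less than 1, so the flow is subcritical.

subcritical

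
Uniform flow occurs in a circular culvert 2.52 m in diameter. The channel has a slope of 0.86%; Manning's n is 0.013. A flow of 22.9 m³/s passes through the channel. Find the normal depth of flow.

y_n = 1.83 m

Manning's equation rearranged: A R^(2/3) = nQ / (1·√S) = 0.013 × 22.9 / (√0.0086) = 3.21.
At y = 2.1 m: A R^(2/3) = 3.718 — over.
At y = 1.27 m: A R^(2/3) = 1.857 — short.
At y = 1.83 m: A R^(2/3) = 3.216 — ≈ 3.21.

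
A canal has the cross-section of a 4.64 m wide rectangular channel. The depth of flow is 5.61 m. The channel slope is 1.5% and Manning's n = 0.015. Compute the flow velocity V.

Flow area A = b·y = 4.64 × 5.61 = 26.03 m². Wetted perimeter P = b + 2y = 4.64 + 2×5.61 = 15.86 m.
Hydraulic radius R = A/P = 26.03/15.86 = 1.641 m.
From Manning's equation, V = (1/n) R^(2/3) S^(1/2) = (1/0.015) × 1.641^(2/3) × 0.015^(1/2) = 11.4 m/s.

V = 11.4 m/s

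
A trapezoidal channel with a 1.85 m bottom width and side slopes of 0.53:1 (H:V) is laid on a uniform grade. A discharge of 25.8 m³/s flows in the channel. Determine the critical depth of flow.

y_c = 2.18 m

At critical depth, Q² T / (g A³) = 1, i.e. A³/T = Q²/g = 25.8²/9.81 = 67.85.
Try y = 1.89 m: A³/T = 40.63 — short.
Try y = 2.56 m: A³/T = 121.2 — over.
Try y = 2.18 m: A³/T = 67.59 — matches.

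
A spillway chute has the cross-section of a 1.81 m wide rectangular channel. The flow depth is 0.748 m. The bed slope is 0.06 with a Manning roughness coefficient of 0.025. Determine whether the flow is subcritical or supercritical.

Flow area A = b·y = 1.81 × 0.748 = 1.354 m². Wetted perimeter P = b + 2y = 1.81 + 2×0.748 = 3.306 m.
Hydraulic radius R = A/P = 1.354/3.306 = 0.4095 m.
V = (1/n) R^(2/3) √S = (1/0.025) × 0.4095^(2/3) × √0.06 = 5.403 m/s. Hydraulic depth D_h = A/T = 1.354/1.81 = 0.748 m.
Froude number Fr = V/√(g·D_h) = 5.403/√(9.81×0.748) = 1.99, which is greater than 1, so the flow is supercritical.

supercritical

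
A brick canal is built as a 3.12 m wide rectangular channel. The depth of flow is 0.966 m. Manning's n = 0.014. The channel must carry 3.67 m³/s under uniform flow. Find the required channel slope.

S = 0.000579

Flow area A = b·y = 3.12 × 0.966 = 3.014 m². Wetted perimeter P = b + 2y = 3.12 + 2×0.966 = 5.052 m.
Hydraulic radius R = A/P = 3.014/5.052 = 0.5966 m.
From Manning's equation, S = [nQ / (1 A R^(2/3))]² = [0.014 × 3.67 / (1 × 3.014 × 0.5966^(2/3))]² = 0.000579.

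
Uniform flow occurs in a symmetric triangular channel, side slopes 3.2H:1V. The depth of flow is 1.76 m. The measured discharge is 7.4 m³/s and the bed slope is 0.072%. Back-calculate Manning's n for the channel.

For a triangular section with side slope z = 3.2: A = zy² = 3.2×1.76² = 9.912 m²; P = 2y√(1+z²) = 2×1.76×3.353 = 11.8 m.
Hydraulic radius R = A/P = 9.912/11.8 = 0.8399 m.
Rearranging Manning's equation: n = (1/Q) A R^(2/3) S^(1/2) = (1/7.4) × 9.912 × 0.8399^(2/3) × √0.00072 = 0.032.

n = 0.032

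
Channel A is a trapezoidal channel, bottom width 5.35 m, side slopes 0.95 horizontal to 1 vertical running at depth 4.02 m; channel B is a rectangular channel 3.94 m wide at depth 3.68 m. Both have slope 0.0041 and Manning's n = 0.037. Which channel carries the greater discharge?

Channel A: With bottom width b = 5.35 m and side slope z = 0.95: A = (b + zy)y = (5.35 + 0.95×4.02)×4.02 = 36.86 m²; P = b + 2y√(1+z²) = 5.35 + 2×4.02×1.379 = 16.44 m. Hydraulic radius R = A/P = 36.86/16.44 = 2.242 m. Q_A = (1/0.037)·36.86·2.242^(2/3)·√0.0041 = 109.3 m³/s.
Channel B: Flow area A = b·y = 3.94 × 3.68 = 14.5 m². Wetted perimeter P = b + 2y = 3.94 + 2×3.68 = 11.3 m. Hydraulic radius R = A/P = 14.5/11.3 = 1.283 m. Q_B = (1/0.037)·14.5·1.283^(2/3)·√0.0041 = 29.63 m³/s.
Q_A = 109.3 m³/s vs Q_B = 29.63 m³/s, so channel A carries more.

channel A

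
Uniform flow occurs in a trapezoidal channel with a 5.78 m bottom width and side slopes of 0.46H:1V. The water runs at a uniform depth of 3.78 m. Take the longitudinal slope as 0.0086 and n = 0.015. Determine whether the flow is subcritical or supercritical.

supercritical

With bottom width b = 5.78 m and side slope z = 0.46: A = (b + zy)y = (5.78 + 0.46×3.78)×3.78 = 28.42 m²; P = b + 2y√(1+z²) = 5.78 + 2×3.78×1.101 = 14.1 m.
Hydraulic radius R = A/P = 28.42/14.1 = 2.015 m.
V = (1/n) R^(2/3) √S = (1/0.015) × 2.015^(2/3) × √0.0086 = 9.864 m/s. Hydraulic depth D_h = A/T = 28.42/9.258 = 3.07 m.
Froude number Fr = V/√(g·D_h) = 9.864/√(9.81×3.07) = 1.8, which is greater than 1, so the flow is supercritical.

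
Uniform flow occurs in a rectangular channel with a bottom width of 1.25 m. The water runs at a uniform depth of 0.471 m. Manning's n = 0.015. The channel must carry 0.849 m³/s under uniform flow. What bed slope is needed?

Flow area A = b·y = 1.25 × 0.471 = 0.5887 m². Wetted perimeter P = b + 2y = 1.25 + 2×0.471 = 2.192 m.
Hydraulic radius R = A/P = 0.5887/2.192 = 0.2686 m.
From Manning's equation, S = [nQ / (1 A R^(2/3))]² = [0.015 × 0.849 / (1 × 0.5887 × 0.2686^(2/3))]² = 0.0027.

S = 0.0027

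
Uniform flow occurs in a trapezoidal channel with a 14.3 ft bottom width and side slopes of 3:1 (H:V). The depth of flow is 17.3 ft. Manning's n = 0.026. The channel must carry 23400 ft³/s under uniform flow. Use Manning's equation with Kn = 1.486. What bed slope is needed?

With bottom width b = 14.3 ft and side slope z = 3: A = (b + zy)y = (14.3 + 3×17.3)×17.3 = 1145 ft²; P = b + 2y√(1+z²) = 14.3 + 2×17.3×3.162 = 123.7 ft.
Hydraulic radius R = A/P = 1145/123.7 = 9.257 ft.
From Manning's equation, S = [nQ / (1.486 A R^(2/3))]² = [0.026 × 23400 / (1.486 × 1145 × 9.257^(2/3))]² = 0.00657.

S = 0.00657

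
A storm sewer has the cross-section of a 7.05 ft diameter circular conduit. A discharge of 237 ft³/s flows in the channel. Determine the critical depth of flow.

y_c = 4.02 ft

At critical depth, Q² T / (g A³) = 1, i.e. A³/T = Q²/g = 237²/32.2 = 1744.
Try y = 4.41 ft: A³/T = 2485 — over.
Try y = 4.02 ft: A³/T = 1742 — close enough.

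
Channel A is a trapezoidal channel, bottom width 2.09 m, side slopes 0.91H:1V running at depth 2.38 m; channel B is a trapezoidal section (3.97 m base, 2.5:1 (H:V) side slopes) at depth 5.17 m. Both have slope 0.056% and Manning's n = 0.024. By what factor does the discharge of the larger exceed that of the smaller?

15.1

Channel A: With bottom width b = 2.09 m and side slope z = 0.91: A = (b + zy)y = (2.09 + 0.91×2.38)×2.38 = 10.13 m²; P = b + 2y√(1+z²) = 2.09 + 2×2.38×1.352 = 8.526 m. Hydraulic radius R = A/P = 10.13/8.526 = 1.188 m. Q_A = (1/0.024)·10.13·1.188^(2/3)·√0.00056 = 11.2 m³/s.
Channel B: With bottom width b = 3.97 m and side slope z = 2.5: A = (b + zy)y = (3.97 + 2.5×5.17)×5.17 = 87.35 m²; P = b + 2y√(1+z²) = 3.97 + 2×5.17×2.693 = 31.81 m. Hydraulic radius R = A/P = 87.35/31.81 = 2.746 m. Q_B = (1/0.024)·87.35·2.746^(2/3)·√0.00056 = 168.9 m³/s.
The larger discharge is 168.9 m³/s and the smaller is 11.2 m³/s; the ratio is 15.1.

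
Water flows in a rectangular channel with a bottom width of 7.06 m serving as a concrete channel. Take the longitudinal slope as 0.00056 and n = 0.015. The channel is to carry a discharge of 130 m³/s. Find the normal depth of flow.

y_n = 6.68 m

Manning's equation rearranged: A R^(2/3) = nQ / (1·√S) = 0.015 × 130 / (√0.00056) = 82.4.
Trying y = 7.26 m: A R^(2/3) = 91.24 — over.
Trying y = 5.97 m: A R^(2/3) = 71.69 — short.
Trying y = 6.68 m: A R^(2/3) = 82.4 — close enough.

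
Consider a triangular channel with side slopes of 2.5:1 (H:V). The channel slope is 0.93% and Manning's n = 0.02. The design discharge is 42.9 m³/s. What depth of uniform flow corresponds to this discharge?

y_n = 1.95 m

Manning's equation rearranged: A R^(2/3) = nQ / (1·√S) = 0.02 × 42.9 / (√0.0093) = 8.897.
Try y = 1.4 m: A R^(2/3) = 3.677 — low.
Try y = 1.95 m: A R^(2/3) = 8.896 — close enough.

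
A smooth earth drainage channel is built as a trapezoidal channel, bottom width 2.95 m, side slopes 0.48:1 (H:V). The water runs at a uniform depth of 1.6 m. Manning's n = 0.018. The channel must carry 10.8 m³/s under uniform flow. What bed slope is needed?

S = 0.0012

With bottom width b = 2.95 m and side slope z = 0.48: A = (b + zy)y = (2.95 + 0.48×1.6)×1.6 = 5.949 m²; P = b + 2y√(1+z²) = 2.95 + 2×1.6×1.109 = 6.5 m.
Hydraulic radius R = A/P = 5.949/6.5 = 0.9153 m.
From Manning's equation, S = [nQ / (1 A R^(2/3))]² = [0.018 × 10.8 / (1 × 5.949 × 0.9153^(2/3))]² = 0.0012.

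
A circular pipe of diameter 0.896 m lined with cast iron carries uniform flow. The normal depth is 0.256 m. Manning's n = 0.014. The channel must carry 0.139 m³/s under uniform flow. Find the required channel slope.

For a circular section of diameter D = 0.896 m at depth y = 0.256 m, the central angle is θ = 2 arccos(1 − 2y/D) = 2.256 rad. Then A = (D²/8)(θ − sin θ) = 0.1487 m² and P = Dθ/2 = 1.011 m.
Hydraulic radius R = A/P = 0.1487/1.011 = 0.1471 m.
From Manning's equation, S = [nQ / (1 A R^(2/3))]² = [0.014 × 0.139 / (1 × 0.1487 × 0.1471^(2/3))]² = 0.00221.

S = 0.00221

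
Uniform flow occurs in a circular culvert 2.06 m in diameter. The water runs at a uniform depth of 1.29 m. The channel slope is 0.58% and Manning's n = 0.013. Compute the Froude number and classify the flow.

For a circular section of diameter D = 2.06 m at depth y = 1.29 m, the central angle is θ = 2 arccos(1 − 2y/D) = 3.652 rad. Then A = (D²/8)(θ − sin θ) = 2.196 m² and P = Dθ/2 = 3.762 m.
Hydraulic radius R = A/P = 2.196/3.762 = 0.5839 m.
V = (1/n) R^(2/3) √S = (1/0.013) × 0.5839^(2/3) × √0.0058 = 4.093 m/s. Hydraulic depth D_h = A/T = 2.196/1.993 = 1.102 m.
Froude number Fr = V/√(g·D_h) = 4.093/√(9.81×1.102) = 1.24, which is greater than 1, so the flow is supercritical.

supercritical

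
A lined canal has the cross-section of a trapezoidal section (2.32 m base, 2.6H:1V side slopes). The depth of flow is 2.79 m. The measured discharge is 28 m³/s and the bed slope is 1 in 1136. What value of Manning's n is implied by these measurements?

n = 0.037

With bottom width b = 2.32 m and side slope z = 2.6: A = (b + zy)y = (2.32 + 2.6×2.79)×2.79 = 26.71 m²; P = b + 2y√(1+z²) = 2.32 + 2×2.79×2.786 = 17.86 m.
Hydraulic radius R = A/P = 26.71/17.86 = 1.495 m.
Rearranging Manning's equation: n = (1/Q) A R^(2/3) S^(1/2) = (1/28) × 26.71 × 1.495^(2/3) × √0.0008803 = 0.037.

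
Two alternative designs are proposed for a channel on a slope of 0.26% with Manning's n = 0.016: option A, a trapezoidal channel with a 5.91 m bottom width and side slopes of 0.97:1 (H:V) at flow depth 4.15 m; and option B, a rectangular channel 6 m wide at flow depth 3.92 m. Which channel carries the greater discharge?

channel A

Channel A: With bottom width b = 5.91 m and side slope z = 0.97: A = (b + zy)y = (5.91 + 0.97×4.15)×4.15 = 41.23 m²; P = b + 2y√(1+z²) = 5.91 + 2×4.15×1.393 = 17.47 m. Hydraulic radius R = A/P = 41.23/17.47 = 2.36 m. Q_A = (1/0.016)·41.23·2.36^(2/3)·√0.0026 = 232.9 m³/s.
Channel B: Flow area A = b·y = 6 × 3.92 = 23.52 m². Wetted perimeter P = b + 2y = 6 + 2×3.92 = 13.84 m. Hydraulic radius R = A/P = 23.52/13.84 = 1.699 m. Q_B = (1/0.016)·23.52·1.699^(2/3)·√0.0026 = 106.7 m³/s.
Q_A = 232.9 m³/s vs Q_B = 106.7 m³/s, so channel A carries more.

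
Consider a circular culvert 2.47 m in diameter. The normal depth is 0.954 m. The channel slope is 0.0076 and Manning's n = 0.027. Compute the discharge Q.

For a circular section of diameter D = 2.47 m at depth y = 0.954 m, the central angle is θ = 2 arccos(1 − 2y/D) = 2.683 rad. Then A = (D²/8)(θ − sin θ) = 1.708 m² and P = Dθ/2 = 3.313 m.
Hydraulic radius R = A/P = 1.708/3.313 = 0.5155 m.
Manning's equation: Q = (1/n) A R^(2/3) S^(1/2) = (1/0.027) × 1.708 × 0.5155^(2/3) × 0.0076^(1/2) = 3.55 m³/s.

Q = 3.55 m³/s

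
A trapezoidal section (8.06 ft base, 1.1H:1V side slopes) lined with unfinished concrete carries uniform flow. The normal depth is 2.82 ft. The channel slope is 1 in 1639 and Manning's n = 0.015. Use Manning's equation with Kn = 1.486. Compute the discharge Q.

Q = 119 ft³/s

With bottom width b = 8.06 ft and side slope z = 1.1: A = (b + zy)y = (8.06 + 1.1×2.82)×2.82 = 31.48 ft²; P = b + 2y√(1+z²) = 8.06 + 2×2.82×1.487 = 16.44 ft.
Hydraulic radius R = A/P = 31.48/16.44 = 1.914 ft.
Manning's equation: Q = (1.486/n) A R^(2/3) S^(1/2) = (1.486/0.015) × 31.48 × 1.914^(2/3) × 0.0006101^(1/2) = 119 ft³/s.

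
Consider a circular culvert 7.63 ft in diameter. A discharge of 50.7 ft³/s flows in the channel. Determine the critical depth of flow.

At critical depth, Q² T / (g A³) = 1, i.e. A³/T = Q²/g = 50.7²/32.2 = 79.83.
Trying y = 1.31 ft: A³/T = 24.84 — short.
Trying y = 2.05 ft: A³/T = 143.1 — over.
Trying y = 1.76 ft: A³/T = 78.97 — close enough.

y_c = 1.76 ft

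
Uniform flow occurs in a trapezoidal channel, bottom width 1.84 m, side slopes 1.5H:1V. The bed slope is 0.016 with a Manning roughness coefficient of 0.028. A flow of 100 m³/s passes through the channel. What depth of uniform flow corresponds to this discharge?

Manning's equation rearranged: A R^(2/3) = nQ / (1·√S) = 0.028 × 100 / (√0.016) = 22.14.
At y = 3.35 m: A R^(2/3) = 32.14 — high.
At y = 2.21 m: A R^(2/3) = 12.59 — low.
At y = 2.85 m: A R^(2/3) = 22.21 — ≈ 22.14.

y_n = 2.85 m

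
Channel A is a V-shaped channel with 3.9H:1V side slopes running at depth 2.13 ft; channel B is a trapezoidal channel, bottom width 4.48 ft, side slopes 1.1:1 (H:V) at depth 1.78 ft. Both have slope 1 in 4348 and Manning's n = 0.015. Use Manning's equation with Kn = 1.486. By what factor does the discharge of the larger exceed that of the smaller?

1.42

Channel A: For a triangular section with side slope z = 3.9: A = zy² = 3.9×2.13² = 17.69 ft²; P = 2y√(1+z²) = 2×2.13×4.026 = 17.15 ft. Hydraulic radius R = A/P = 17.69/17.15 = 1.032 ft. Q_A = (1.486/0.015)·17.69·1.032^(2/3)·√0.00023 = 27.14 ft³/s.
Channel B: With bottom width b = 4.48 ft and side slope z = 1.1: A = (b + zy)y = (4.48 + 1.1×1.78)×1.78 = 11.46 ft²; P = b + 2y√(1+z²) = 4.48 + 2×1.78×1.487 = 9.772 ft. Hydraulic radius R = A/P = 11.46/9.772 = 1.173 ft. Q_B = (1.486/0.015)·11.46·1.173^(2/3)·√0.00023 = 19.15 ft³/s.
The larger discharge is 27.14 ft³/s and the smaller is 19.15 ft³/s; the ratio is 1.42.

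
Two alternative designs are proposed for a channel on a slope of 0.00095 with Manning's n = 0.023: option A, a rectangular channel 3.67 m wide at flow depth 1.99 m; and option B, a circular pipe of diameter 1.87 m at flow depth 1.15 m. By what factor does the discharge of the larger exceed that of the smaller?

6.14

Channel A: Flow area A = b·y = 3.67 × 1.99 = 7.303 m². Wetted perimeter P = b + 2y = 3.67 + 2×1.99 = 7.65 m. Hydraulic radius R = A/P = 7.303/7.65 = 0.9547 m. Q_A = (1/0.023)·7.303·0.9547^(2/3)·√0.00095 = 9.489 m³/s.
Channel B: For a circular section of diameter D = 1.87 m at depth y = 1.15 m, the central angle is θ = 2 arccos(1 − 2y/D) = 3.606 rad. Then A = (D²/8)(θ − sin θ) = 1.772 m² and P = Dθ/2 = 3.371 m. Hydraulic radius R = A/P = 1.772/3.371 = 0.5255 m. Q_B = (1/0.023)·1.772·0.5255^(2/3)·√0.00095 = 1.546 m³/s.
The larger discharge is 9.489 m³/s and the smaller is 1.546 m³/s; the ratio is 6.14.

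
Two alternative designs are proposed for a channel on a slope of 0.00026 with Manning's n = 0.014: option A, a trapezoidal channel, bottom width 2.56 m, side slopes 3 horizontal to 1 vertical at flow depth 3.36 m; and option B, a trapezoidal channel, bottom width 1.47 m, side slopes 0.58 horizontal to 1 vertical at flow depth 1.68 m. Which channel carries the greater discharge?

Channel A: With bottom width b = 2.56 m and side slope z = 3: A = (b + zy)y = (2.56 + 3×3.36)×3.36 = 42.47 m²; P = b + 2y√(1+z²) = 2.56 + 2×3.36×3.162 = 23.81 m. Hydraulic radius R = A/P = 42.47/23.81 = 1.784 m. Q_A = (1/0.014)·42.47·1.784^(2/3)·√0.00026 = 71.94 m³/s.
Channel B: With bottom width b = 1.47 m and side slope z = 0.58: A = (b + zy)y = (1.47 + 0.58×1.68)×1.68 = 4.107 m²; P = b + 2y√(1+z²) = 1.47 + 2×1.68×1.156 = 5.354 m. Hydraulic radius R = A/P = 4.107/5.354 = 0.767 m. Q_B = (1/0.014)·4.107·0.767^(2/3)·√0.00026 = 3.963 m³/s.
Q_A = 71.94 m³/s vs Q_B = 3.963 m³/s, so channel A carries more.

channel A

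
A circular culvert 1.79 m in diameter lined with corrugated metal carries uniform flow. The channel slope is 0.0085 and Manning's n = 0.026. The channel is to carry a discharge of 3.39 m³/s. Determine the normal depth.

y_n = 1.05 m

Manning's equation rearranged: A R^(2/3) = nQ / (1·√S) = 0.026 × 3.39 / (√0.0085) = 0.956.
Try y = 1.2 m: A R^(2/3) = 1.163 — over.
Try y = 0.783 m: A R^(2/3) = 0.5832 — short.
Try y = 1.05 m: A R^(2/3) = 0.9552 — close enough.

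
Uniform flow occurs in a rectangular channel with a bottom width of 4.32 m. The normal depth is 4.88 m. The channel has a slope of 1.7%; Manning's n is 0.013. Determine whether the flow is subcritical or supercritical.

Flow area A = b·y = 4.32 × 4.88 = 21.08 m². Wetted perimeter P = b + 2y = 4.32 + 2×4.88 = 14.08 m.
Hydraulic radius R = A/P = 21.08/14.08 = 1.497 m.
V = (1/n) R^(2/3) √S = (1/0.013) × 1.497^(2/3) × √0.017 = 13.13 m/s. Hydraulic depth D_h = A/T = 21.08/4.32 = 4.88 m.
Froude number Fr = V/√(g·D_h) = 13.13/√(9.81×4.88) = 1.9, which is greater than 1, so the flow is supercritical.

supercritical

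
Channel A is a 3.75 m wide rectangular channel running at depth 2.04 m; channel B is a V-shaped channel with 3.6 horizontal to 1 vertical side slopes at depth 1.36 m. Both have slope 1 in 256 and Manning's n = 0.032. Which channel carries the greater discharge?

channel A

Channel A: Flow area A = b·y = 3.75 × 2.04 = 7.65 m². Wetted perimeter P = b + 2y = 3.75 + 2×2.04 = 7.83 m. Hydraulic radius R = A/P = 7.65/7.83 = 0.977 m. Q_A = (1/0.032)·7.65·0.977^(2/3)·√0.003906 = 14.71 m³/s.
Channel B: For a triangular section with side slope z = 3.6: A = zy² = 3.6×1.36² = 6.659 m²; P = 2y√(1+z²) = 2×1.36×3.736 = 10.16 m. Hydraulic radius R = A/P = 6.659/10.16 = 0.6552 m. Q_B = (1/0.032)·6.659·0.6552^(2/3)·√0.003906 = 9.81 m³/s.
Q_A = 14.71 m³/s vs Q_B = 9.81 m³/s, so channel A carries more.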